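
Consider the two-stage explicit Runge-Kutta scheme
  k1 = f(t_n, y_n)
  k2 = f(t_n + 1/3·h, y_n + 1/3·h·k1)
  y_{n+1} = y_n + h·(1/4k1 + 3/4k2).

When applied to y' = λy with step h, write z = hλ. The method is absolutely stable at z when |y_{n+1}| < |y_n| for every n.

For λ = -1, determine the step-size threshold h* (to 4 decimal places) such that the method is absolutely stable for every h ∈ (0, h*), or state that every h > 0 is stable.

Set f=λy, z=hλ:
  k1=λy_n ⇒ h·k1=z·y_n;  k2=λ(1+1/3z)y_n ⇒ h·k2=z(1+1/3z)y_n
  y_{n+1}/y_n = 1 + 1/4z + 3/4z(1+1/3z) = 1 + z + 1/4z²
  ⇒ R(z) = 1 + z + 1/4z².

Need |R(x)|<1, x<0.
x=-1.47: |R|=0.0702
R=1: x+1/4x²=0 ⇒ x=−4=-4.0000; min R=1−1/(4·1/4)=0.0000>−1
Confirm numerically:
  x=-2.897: |R|=0.20115 <1
  x=-2.786: |R|=0.15445 <1
  x=-2.134: |R|=0.00449 <1
  x=-4.518: |R|=1.58508 >1
  x=-4.516: |R|=1.58256 >1
Interval (-4.0000, 0).

(-4.0000,0); λ=-1 ⇒ h* = (4)/1 = 4.0000.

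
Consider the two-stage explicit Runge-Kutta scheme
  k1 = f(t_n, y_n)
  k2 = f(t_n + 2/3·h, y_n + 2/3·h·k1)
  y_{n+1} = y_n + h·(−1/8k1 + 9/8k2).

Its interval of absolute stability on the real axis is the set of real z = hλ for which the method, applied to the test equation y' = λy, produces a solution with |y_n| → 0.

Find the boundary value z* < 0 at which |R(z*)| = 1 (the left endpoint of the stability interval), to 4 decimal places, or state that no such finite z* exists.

With y'=λy (z=hλ):
  k1=λy_n ⇒ h·k1=z·y_n;  k2=λ(1+2/3z)y_n ⇒ h·k2=z(1+2/3z)y_n
  y_{n+1}/y_n = 1 − 1/8z + 9/8z(1+2/3z) = 1 + z + 3/4z²
  ⇒ R(z) = 1 + z + 3/4z².

Need |R(x)|<1, x<0.
x=-1.21: |R|=0.8881
R=1: x+3/4x²=0 ⇒ x=−4/3=-1.3333; min R=1−1/(4·3/4)=0.6667>−1
Confirm numerically:
  x=-1.077: |R|=0.79295 <1
  x=-0.919: |R|=0.71442 <1
  x=-0.858: |R|=0.69412 <1
  x=-1.653: |R|=1.39631 >1
  x=-1.448: |R|=1.12453 >1
  x=-1.363: |R|=1.03033 >1
Interval (-1.3333, 0).

left endpoint -1.3333.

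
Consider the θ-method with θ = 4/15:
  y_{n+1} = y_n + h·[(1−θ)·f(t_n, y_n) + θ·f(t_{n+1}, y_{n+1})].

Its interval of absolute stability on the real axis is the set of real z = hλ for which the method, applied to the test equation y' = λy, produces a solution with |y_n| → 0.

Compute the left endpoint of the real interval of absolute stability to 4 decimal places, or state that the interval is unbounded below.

With y'=λy (z=hλ):
  y_{n+1} = y_n + z·[11/15·y_n + 4/15·y_{n+1}] ⇒ (1 − 4/15z)y_{n+1} = (1 + 11/15z)y_n
  R(z) = (1 + 11/15z)/(1 − 4/15z).

Find x<0 with |R(x)|<1.
x=-0.52: |R|=0.5433
R=−1: 1+11/15x = −1+4/15x ⇒ -7/15x=2 ⇒ x=2/(-7/15)=-4.2857
Confirm numerically:
  x=-3.329: |R|=0.76349 <1
  x=-2.779: |R|=0.59615 <1
  x=-2.502: |R|=0.50072 <1
  x=-4.776: |R|=1.10063 >1
  x=-4.724: |R|=1.09051 >1
  x=-4.591: |R|=1.06405 >1
Stable set (-4.2857, 0).

left endpoint -4.2857.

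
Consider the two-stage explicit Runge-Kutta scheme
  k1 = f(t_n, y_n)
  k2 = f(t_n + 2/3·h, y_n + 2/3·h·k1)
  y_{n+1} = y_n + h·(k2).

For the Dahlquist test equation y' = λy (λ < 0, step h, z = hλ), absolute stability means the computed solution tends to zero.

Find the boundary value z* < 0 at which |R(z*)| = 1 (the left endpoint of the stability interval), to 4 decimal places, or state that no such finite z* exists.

left endpoint -1.5000.

Set f=λy, z=hλ:
  k1=λy_n ⇒ h·k1=z·y_n;  k2=λ(1+2/3z)y_n ⇒ h·k2=z(1+2/3z)y_n
  y_{n+1}/y_n = 1 + z(1+2/3z) = 1 + z + 2/3z²
  R(z) = 1 + z + 2/3z².

Find x<0 with |R(x)|<1.
x=-0.6: |R|=0.6400
R=1: x+2/3x²=0 ⇒ x=−3/2=-1.5000; min R=1−1/(4·2/3)=0.6250>−1
Confirm numerically:
  x=-1.266: |R|=0.80250 <1
  x=-0.946: |R|=0.65061 <1
  x=-0.904: |R|=0.64081 <1
  x=-1.764: |R|=1.31046 >1
  x=-1.761: |R|=1.30641 >1
  x=-1.603: |R|=1.11007 >1
Stable set (-1.5000, 0).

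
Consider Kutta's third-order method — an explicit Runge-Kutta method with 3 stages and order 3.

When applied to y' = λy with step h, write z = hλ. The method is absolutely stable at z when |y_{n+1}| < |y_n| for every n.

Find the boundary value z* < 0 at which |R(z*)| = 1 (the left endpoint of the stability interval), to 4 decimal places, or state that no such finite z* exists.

On y'=λy, z=hλ:
  order 3, 3-stage ⇒ R(z)=1+z+z^2/2+z^3/6
  (e.g. R(-0.81)=0.42948, |R|=0.42948)

Need |R(x)|<1, x<0.
x=-0.81: |R|=0.4295
|R(-2.39)|=0.8093 |R(-1.47)|=0.0810 |R(-0.79)|=0.4399
Bisect:
  x_lo=-3.2526 |R|=2.6979  x_hi=-0.3451 |R|=0.7076
  mid=-1.79882 |R|=0.15103 →hi
  mid=-2.52569 |R|=1.02141 →lo
  mid=-2.16225 |R|=0.50946 →hi
  mid=-2.34397 |R|=0.74324 →hi
  mid=-2.43483 |R|=0.87640 →hi
  mid=-2.48026 |R|=0.94738 →hi
  mid=-2.50297 |R|=0.98401 →hi
  ...
  [-2.51291,-2.51273] ⇒ x*=-2.5127
So |R|<1 on (-2.5127, 0).

left endpoint -2.5127.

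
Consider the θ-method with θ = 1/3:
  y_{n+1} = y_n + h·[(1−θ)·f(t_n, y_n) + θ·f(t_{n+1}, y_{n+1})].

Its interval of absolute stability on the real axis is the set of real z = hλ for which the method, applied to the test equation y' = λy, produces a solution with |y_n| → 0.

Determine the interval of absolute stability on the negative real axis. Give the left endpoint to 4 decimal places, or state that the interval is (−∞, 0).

Test eqn y'=λy, z=hλ:
  y_{n+1} = y_n + z·[2/3·y_n + 1/3·y_{n+1}] ⇒ (1 − 1/3z)y_{n+1} = (1 + 2/3z)y_n
  Hence R(z) = (1 + 2/3z)/(1 − 1/3z).

Find x<0 with |R(x)|<1.
x=-0.43: |R|=0.6239
R=−1: 1+2/3x = −1+1/3x ⇒ -1/3x=2 ⇒ x=2/(-1/3)=-6.0000
Confirm numerically:
  x=-5.659: |R|=0.96062 <1
  x=-3.643: |R|=0.64519 <1
  x=-3.634: |R|=0.64335 <1
  x=-3.489: |R|=0.61304 <1
  x=-6.383: |R|=1.04082 >1
  x=-6.131: |R|=1.01435 >1
Interval (-6.0000, 0).

(-6.0000, 0).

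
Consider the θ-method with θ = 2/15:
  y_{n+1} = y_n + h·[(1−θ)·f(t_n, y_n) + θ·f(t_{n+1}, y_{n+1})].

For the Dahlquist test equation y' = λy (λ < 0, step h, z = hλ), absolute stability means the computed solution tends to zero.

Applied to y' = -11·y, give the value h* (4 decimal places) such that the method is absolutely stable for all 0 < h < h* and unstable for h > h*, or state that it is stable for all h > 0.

(-2.7273,0); λ=-11 ⇒ h* = (30/11)/11 = 0.2479.

Set f=λy, z=hλ:
  y_{n+1} = y_n + z·[13/15·y_n + 2/15·y_{n+1}] ⇒ (1 − 2/15z)y_{n+1} = (1 + 13/15z)y_n
  R(z) = (1 + 13/15z)/(1 − 2/15z).

Boundary: |R(x)|=1, x<0.
x=-0.4: |R|=0.6203
R=−1: 1+13/15x = −1+2/15x ⇒ -11/15x=2 ⇒ x=2/(-11/15)=-2.7273
Confirm numerically:
  x=-2.350: |R|=0.78934 <1
  x=-1.837: |R|=0.47558 <1
  x=-1.690: |R|=0.37922 <1
  x=-1.451: |R|=0.21579 <1
  x=-3.316: |R|=1.29937 >1
  x=-3.227: |R|=1.25622 >1
Stable set (-2.7273, 0).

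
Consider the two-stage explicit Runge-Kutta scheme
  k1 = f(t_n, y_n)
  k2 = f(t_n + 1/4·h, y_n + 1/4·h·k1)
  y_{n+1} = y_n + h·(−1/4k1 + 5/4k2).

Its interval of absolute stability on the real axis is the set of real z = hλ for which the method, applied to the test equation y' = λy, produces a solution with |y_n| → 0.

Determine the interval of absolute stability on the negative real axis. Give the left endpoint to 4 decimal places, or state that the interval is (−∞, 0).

Test eqn y'=λy, z=hλ:
  k1=λy_n ⇒ h·k1=z·y_n;  k2=λ(1+1/4z)y_n ⇒ h·k2=z(1+1/4z)y_n
  y_{n+1}/y_n = 1 − 1/4z + 5/4z(1+1/4z) = 1 + z + 5/16z²
  R(z) = 1 + z + 5/16z².

Need |R(x)|<1, x<0.
x=-0.9: |R|=0.3531
R=1: x+5/16x²=0 ⇒ x=−16/5=-3.2000; min R=1−1/(4·5/16)=0.2000>−1
Confirm numerically:
  x=-2.627: |R|=0.52960 <1
  x=-2.337: |R|=0.36974 <1
  x=-1.908: |R|=0.22964 <1
  x=-3.613: |R|=1.46630 >1
  x=-3.516: |R|=1.34720 >1
  x=-3.299: |R|=1.10206 >1
So |R|<1 on (-3.2000, 0).

(-3.2000, 0).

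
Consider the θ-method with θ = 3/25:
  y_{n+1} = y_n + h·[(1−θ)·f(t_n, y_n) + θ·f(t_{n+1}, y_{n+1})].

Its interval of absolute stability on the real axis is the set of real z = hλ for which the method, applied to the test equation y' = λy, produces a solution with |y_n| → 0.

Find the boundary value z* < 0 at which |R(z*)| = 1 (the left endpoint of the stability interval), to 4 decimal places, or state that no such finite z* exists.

With y'=λy (z=hλ):
  y_{n+1} = y_n + z·[22/25·y_n + 3/25·y_{n+1}] ⇒ (1 − 3/25z)y_{n+1} = (1 + 22/25z)y_n
  Hence R(z) = (1 + 22/25z)/(1 − 3/25z).

Find x<0 with |R(x)|<1.
x=-0.43: |R|=0.5911
R=−1: 1+22/25x = −1+3/25x ⇒ -19/25x=2 ⇒ x=2/(-19/25)=-2.6316
Confirm numerically:
  x=-2.074: |R|=0.66069 <1
  x=-1.399: |R|=0.19790 <1
  x=-1.085: |R|=0.03999 <1
  x=-3.192: |R|=1.30796 >1
  x=-3.083: |R|=1.25043 >1
  x=-2.755: |R|=1.07049 >1
So |R|<1 on (-2.6316, 0).

left endpoint -2.6316.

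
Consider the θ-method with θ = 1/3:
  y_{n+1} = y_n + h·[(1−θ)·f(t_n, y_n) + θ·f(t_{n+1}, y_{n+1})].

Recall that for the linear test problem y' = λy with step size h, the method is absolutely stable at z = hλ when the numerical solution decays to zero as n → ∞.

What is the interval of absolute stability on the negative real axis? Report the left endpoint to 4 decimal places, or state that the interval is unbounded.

(-6.0000, 0).

On y'=λy, z=hλ:
  y_{n+1} = y_n + z·[2/3·y_n + 1/3·y_{n+1}] ⇒ (1 − 1/3z)y_{n+1} = (1 + 2/3z)y_n
  so R(z) = (1 + 2/3z)/(1 − 1/3z).

Solve |R(x)|<1 on ℝ⁻.
x=-1.02: |R|=0.2388
R=−1: 1+2/3x = −1+1/3x ⇒ -1/3x=2 ⇒ x=2/(-1/3)=-6.0000
Confirm numerically:
  x=-5.970: |R|=0.99666 <1
  x=-3.883: |R|=0.69243 <1
  x=-3.256: |R|=0.56138 <1
  x=-3.026: |R|=0.50647 <1
  x=-6.469: |R|=1.04953 >1
  x=-6.075: |R|=1.00826 >1
Interval (-6.0000, 0).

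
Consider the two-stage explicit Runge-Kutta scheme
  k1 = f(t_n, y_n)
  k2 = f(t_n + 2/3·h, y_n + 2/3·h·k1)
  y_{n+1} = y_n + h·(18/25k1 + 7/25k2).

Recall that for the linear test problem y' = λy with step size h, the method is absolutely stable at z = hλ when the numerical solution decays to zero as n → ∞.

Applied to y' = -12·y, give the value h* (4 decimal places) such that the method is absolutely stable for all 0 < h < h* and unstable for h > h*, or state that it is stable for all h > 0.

(-5.3571,0); λ=-12 ⇒ h* = (75/14)/12 = 0.4464.

On y'=λy, z=hλ:
  k1=λy_n ⇒ h·k1=z·y_n;  k2=λ(1+2/3z)y_n ⇒ h·k2=z(1+2/3z)y_n
  y_{n+1}/y_n = 1 + 18/25z + 7/25z(1+2/3z) = 1 + z + 14/75z²
  Hence R(z) = 1 + z + 14/75z².

Need |R(x)|<1, x<0.
x=-0.49: |R|=0.5548
R=1: x+14/75x²=0 ⇒ x=−75/14=-5.3571; min R=1−1/(4·14/75)=-0.3393>−1
Confirm numerically:
  x=-4.423: |R|=0.22875 <1
  x=-2.787: |R|=0.33709 <1
  x=-2.149: |R|=0.28694 <1
  x=-5.876: |R|=1.56911 >1
  x=-5.437: |R|=1.08105 >1
Interval (-5.3571, 0).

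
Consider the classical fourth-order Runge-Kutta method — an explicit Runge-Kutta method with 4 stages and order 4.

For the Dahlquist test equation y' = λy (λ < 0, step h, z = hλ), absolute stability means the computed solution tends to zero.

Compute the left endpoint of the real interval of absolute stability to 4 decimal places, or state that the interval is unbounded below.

z* = -2.7853.

With y'=λy (z=hλ):
  order 4, 4-stage ⇒ R(z)=1+z+z^2/2+z^3/6+z^4/24
  (e.g. R(-1.53)=0.27185, |R|=0.27185)

Find x<0 with |R(x)|<1.
x=-1.53: |R|=0.2718
|R(-2.73)|=0.9198 |R(-2.05)|=0.3513 |R(-1.85)|=0.2940
Bisect:
  x_lo=-3.6252 |R|=3.2017  x_hi=-0.3282 |R|=0.7202
  mid=-1.97670 |R|=0.32584 →hi
  mid=-2.80093 |R|=1.02384 →lo
  mid=-2.38882 |R|=0.54928 →hi
  mid=-2.59488 |R|=0.74887 →hi
  mid=-2.69791 |R|=0.87604 →hi
  mid=-2.74942 |R|=0.94725 →hi
  mid=-2.77518 |R|=0.98485 →hi
  mid=-2.78806 |R|=1.00417 →lo
  mid=-2.78162 |R|=0.99447 →hi
  mid=-2.78484 |R|=0.99931 →hi
  ...
  [-2.78544,-2.78524] ⇒ x*=-2.7853
So |R|<1 on (-2.7853, 0).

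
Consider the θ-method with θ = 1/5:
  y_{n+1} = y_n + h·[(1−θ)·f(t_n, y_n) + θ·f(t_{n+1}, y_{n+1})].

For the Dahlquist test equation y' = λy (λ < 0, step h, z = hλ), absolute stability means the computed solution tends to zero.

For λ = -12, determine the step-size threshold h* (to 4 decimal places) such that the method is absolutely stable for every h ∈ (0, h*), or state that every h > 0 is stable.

On y'=λy, z=hλ:
  y_{n+1} = y_n + z·[4/5·y_n + 1/5·y_{n+1}] ⇒ (1 − 1/5z)y_{n+1} = (1 + 4/5z)y_n
  Hence R(z) = (1 + 4/5z)/(1 − 1/5z).

Boundary: |R(x)|=1, x<0.
x=-0.92: |R|=0.2230
R=−1: 1+4/5x = −1+1/5x ⇒ -3/5x=2 ⇒ x=2/(-3/5)=-3.3333
Confirm numerically:
  x=-3.051: |R|=0.89480 <1
  x=-2.434: |R|=0.63707 <1
  x=-1.949: |R|=0.40236 <1
  x=-3.862: |R|=1.17897 >1
  x=-3.746: |R|=1.14155 >1
  x=-3.466: |R|=1.04701 >1
So |R|<1 on (-3.3333, 0).

(-3.3333,0); λ=-12 ⇒ h* = (10/3)/12 = 0.2778.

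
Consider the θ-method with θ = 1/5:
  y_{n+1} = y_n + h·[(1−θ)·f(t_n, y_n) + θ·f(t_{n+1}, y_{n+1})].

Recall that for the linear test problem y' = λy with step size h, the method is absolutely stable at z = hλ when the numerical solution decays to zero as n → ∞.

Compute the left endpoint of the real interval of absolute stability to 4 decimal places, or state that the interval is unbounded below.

z* = -3.3333.

With y'=λy (z=hλ):
  y_{n+1} = y_n + z·[4/5·y_n + 1/5·y_{n+1}] ⇒ (1 − 1/5z)y_{n+1} = (1 + 4/5z)y_n
  ⇒ R(z) = (1 + 4/5z)/(1 − 1/5z).

Need |R(x)|<1, x<0.
x=-1.24: |R|=0.0064
R=−1: 1+4/5x = −1+1/5x ⇒ -3/5x=2 ⇒ x=2/(-3/5)=-3.3333
Confirm numerically:
  x=-3.294: |R|=0.98577 <1
  x=-3.242: |R|=0.96676 <1
  x=-1.907: |R|=0.38048 <1
  x=-1.852: |R|=0.35143 <1
  x=-3.877: |R|=1.18373 >1
  x=-3.774: |R|=1.15067 >1
  x=-3.575: |R|=1.08455 >1
So |R|<1 on (-3.3333, 0).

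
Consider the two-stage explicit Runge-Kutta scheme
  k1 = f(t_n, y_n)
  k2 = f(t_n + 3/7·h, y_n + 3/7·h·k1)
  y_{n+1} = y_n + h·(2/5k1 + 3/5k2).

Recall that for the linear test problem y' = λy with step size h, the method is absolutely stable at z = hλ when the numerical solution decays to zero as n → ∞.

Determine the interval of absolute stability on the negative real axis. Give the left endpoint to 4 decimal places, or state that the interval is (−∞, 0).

Test eqn y'=λy, z=hλ:
  k1=λy_n ⇒ h·k1=z·y_n;  k2=λ(1+3/7z)y_n ⇒ h·k2=z(1+3/7z)y_n
  y_{n+1}/y_n = 1 + 2/5z + 3/5z(1+3/7z) = 1 + z + 9/35z²
  ⇒ R(z) = 1 + z + 9/35z².

Solve |R(x)|<1 on ℝ⁻.
x=-0.61: |R|=0.4857
R=1: x+9/35x²=0 ⇒ x=−35/9=-3.8889; min R=1−1/(4·9/35)=0.0278>−1
Confirm numerically:
  x=-2.090: |R|=0.03323 <1
  x=-1.927: |R|=0.02786 <1
  x=-1.887: |R|=0.02863 <1
  x=-4.390: |R|=1.56568 >1
  x=-4.354: |R|=1.52074 >1
  x=-4.081: |R|=1.20160 >1
Stable set (-3.8889, 0).

(-3.8889, 0).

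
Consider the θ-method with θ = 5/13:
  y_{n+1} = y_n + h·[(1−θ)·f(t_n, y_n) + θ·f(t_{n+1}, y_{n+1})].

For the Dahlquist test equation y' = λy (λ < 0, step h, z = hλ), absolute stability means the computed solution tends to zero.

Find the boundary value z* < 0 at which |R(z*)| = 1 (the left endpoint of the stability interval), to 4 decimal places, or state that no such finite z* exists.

left endpoint -8.6667.

Test eqn y'=λy, z=hλ:
  y_{n+1} = y_n + z·[8/13·y_n + 5/13·y_{n+1}] ⇒ (1 − 5/13z)y_{n+1} = (1 + 8/13z)y_n
  Hence R(z) = (1 + 8/13z)/(1 − 5/13z).

Boundary: |R(x)|=1, x<0.
x=-1.52: |R|=0.0408
R=−1: 1+8/13x = −1+5/13x ⇒ -3/13x=2 ⇒ x=2/(-3/13)=-8.6667
Confirm numerically:
  x=-8.199: |R|=0.97402 <1
  x=-6.809: |R|=0.88154 <1
  x=-4.127: |R|=0.59509 <1
  x=-3.951: |R|=0.56810 <1
  x=-9.263: |R|=1.03016 >1
  x=-9.180: |R|=1.02615 >1
  x=-8.808: |R|=1.00743 >1
So |R|<1 on (-8.6667, 0).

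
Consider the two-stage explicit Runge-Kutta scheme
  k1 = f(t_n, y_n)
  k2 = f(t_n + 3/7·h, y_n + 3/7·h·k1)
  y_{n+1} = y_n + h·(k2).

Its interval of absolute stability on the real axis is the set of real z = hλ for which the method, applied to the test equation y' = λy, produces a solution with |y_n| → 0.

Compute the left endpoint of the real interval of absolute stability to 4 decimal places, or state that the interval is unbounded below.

z* = -2.3333.

Set f=λy, z=hλ:
  k1=λy_n ⇒ h·k1=z·y_n;  k2=λ(1+3/7z)y_n ⇒ h·k2=z(1+3/7z)y_n
  y_{n+1}/y_n = 1 + z(1+3/7z) = 1 + z + 3/7z²
  Hence R(z) = 1 + z + 3/7z².

Find x<0 with |R(x)|<1.
x=-0.59: |R|=0.5592
R=1: x+3/7x²=0 ⇒ x=−7/3=-2.3333; min R=1−1/(4·3/7)=0.4167>−1
Confirm numerically:
  x=-2.312: |R|=0.97886 <1
  x=-2.180: |R|=0.85674 <1
  x=-1.783: |R|=0.57947 <1
  x=-1.256: |R|=0.42009 <1
  x=-2.828: |R|=1.59954 >1
  x=-2.800: |R|=1.56000 >1
  x=-2.627: |R|=1.33063 >1
So |R|<1 on (-2.3333, 0).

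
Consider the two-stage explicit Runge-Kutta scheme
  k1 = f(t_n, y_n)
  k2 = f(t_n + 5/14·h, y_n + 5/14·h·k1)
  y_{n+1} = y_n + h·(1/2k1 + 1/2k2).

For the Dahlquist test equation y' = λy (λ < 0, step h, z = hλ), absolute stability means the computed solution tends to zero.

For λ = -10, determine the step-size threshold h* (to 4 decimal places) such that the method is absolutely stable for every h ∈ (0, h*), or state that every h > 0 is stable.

(-5.6000,0); λ=-10 ⇒ h* = (28/5)/10 = 0.5600.

On y'=λy, z=hλ:
  k1=λy_n ⇒ h·k1=z·y_n;  k2=λ(1+5/14z)y_n ⇒ h·k2=z(1+5/14z)y_n
  y_{n+1}/y_n = 1 + 1/2z + 1/2z(1+5/14z) = 1 + z + 5/28z²
  ⇒ R(z) = 1 + z + 5/28z².

Solve |R(x)|<1 on ℝ⁻.
x=-0.31: |R|=0.7072
R=1: x+5/28x²=0 ⇒ x=−28/5=-5.6000; min R=1−1/(4·5/28)=-0.4000>−1
Confirm numerically:
  x=-4.037: |R|=0.12676 <1
  x=-3.936: |R|=0.16955 <1
  x=-3.384: |R|=0.33910 <1
  x=-2.962: |R|=0.39531 <1
  x=-6.046: |R|=1.48152 >1
  x=-5.918: |R|=1.33606 >1
  x=-5.742: |R|=1.14560 >1
So |R|<1 on (-5.6000, 0).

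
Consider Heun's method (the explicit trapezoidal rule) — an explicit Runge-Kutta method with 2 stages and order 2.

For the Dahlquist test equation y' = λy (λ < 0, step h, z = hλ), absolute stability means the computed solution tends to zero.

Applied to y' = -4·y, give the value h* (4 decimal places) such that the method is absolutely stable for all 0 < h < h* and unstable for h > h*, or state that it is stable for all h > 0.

(-2.0000,0); λ=-4 ⇒ h* = 0.5000.

On y'=λy, z=hλ:
  order 2, 2-stage ⇒ R(z)=1+z+z^2/2
  (e.g. R(-0.71)=0.54205, |R|=0.54205)

Need |R(x)|<1, x<0.
x=-0.71: |R|=0.5421
|R(-1.86)|=0.8698 |R(-1.54)|=0.6458 |R(-1.33)|=0.5544
Bisect:
  x_lo=-2.3744 |R|=1.4444  x_hi=-0.1226 |R|=0.8849
  mid=-1.24846 |R|=0.53087 →hi
  mid=-1.81140 |R|=0.82919 →hi
  mid=-2.09288 |R|=1.09719 →lo
  mid=-1.95214 |R|=0.95329 →hi
  mid=-2.02251 |R|=1.02276 →lo
  mid=-1.98733 |R|=0.98741 →hi
  mid=-2.00492 |R|=1.00493 →lo
  ...
  [-2.00011,-1.99997] ⇒ x*=-2.0000
So |R|<1 on (-2.0000, 0).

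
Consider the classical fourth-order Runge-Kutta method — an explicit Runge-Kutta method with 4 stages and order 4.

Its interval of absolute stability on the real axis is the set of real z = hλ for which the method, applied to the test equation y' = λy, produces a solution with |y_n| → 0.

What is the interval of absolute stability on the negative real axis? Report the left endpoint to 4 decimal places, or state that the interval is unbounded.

z∈(-2.7853,0).

On y'=λy, z=hλ:
  order 4, 4-stage ⇒ R(z)=1+z+z^2/2+z^3/6+z^4/24
  (e.g. R(-1.51)=0.27284, |R|=0.27284)

Need |R(x)|<1, x<0.
x=-1.51: |R|=0.2728
|R(-2.53)|=0.6786 |R(-2.33)|=0.5043 |R(-1.33)|=0.2927
Bisect:
  x_lo=-3.3218 |R|=2.1596  x_hi=-0.2415 |R|=0.7854
  mid=-1.78167 |R|=0.28275 →hi
  mid=-2.55174 |R|=0.70130 →hi
  mid=-2.93677 |R|=1.25345 →lo
  mid=-2.74425 |R|=0.93986 →hi
  mid=-2.84051 |R|=1.08649 →lo
  mid=-2.79238 |R|=1.01074 →lo
  mid=-2.76832 |R|=0.97470 →hi
  mid=-2.78035 |R|=0.99257 →hi
  mid=-2.78636 |R|=1.00162 →lo
  ...
  [-2.78542,-2.78524] ⇒ x*=-2.7853
Stable set (-2.7853, 0).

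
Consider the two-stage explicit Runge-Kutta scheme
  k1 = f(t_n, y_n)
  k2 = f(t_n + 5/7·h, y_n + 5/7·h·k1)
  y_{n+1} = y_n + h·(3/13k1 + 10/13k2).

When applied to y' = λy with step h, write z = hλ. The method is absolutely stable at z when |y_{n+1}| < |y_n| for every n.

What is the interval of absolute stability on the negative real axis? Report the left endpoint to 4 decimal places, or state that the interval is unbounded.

(-1.8200, 0).

Set f=λy, z=hλ:
  k1=λy_n ⇒ h·k1=z·y_n;  k2=λ(1+5/7z)y_n ⇒ h·k2=z(1+5/7z)y_n
  y_{n+1}/y_n = 1 + 3/13z + 10/13z(1+5/7z) = 1 + z + 50/91z²
  so R(z) = 1 + z + 50/91z².

Solve |R(x)|<1 on ℝ⁻.
x=-1.04: |R|=0.5543
R=1: x+50/91x²=0 ⇒ x=−91/50=-1.8200; min R=1−1/(4·50/91)=0.5450>−1
Confirm numerically:
  x=-1.758: |R|=0.94011 <1
  x=-1.554: |R|=0.77288 <1
  x=-1.247: |R|=0.60740 <1
  x=-0.826: |R|=0.54888 <1
  x=-2.143: |R|=1.38032 >1
  x=-2.099: |R|=1.32177 >1
Interval (-1.8200, 0).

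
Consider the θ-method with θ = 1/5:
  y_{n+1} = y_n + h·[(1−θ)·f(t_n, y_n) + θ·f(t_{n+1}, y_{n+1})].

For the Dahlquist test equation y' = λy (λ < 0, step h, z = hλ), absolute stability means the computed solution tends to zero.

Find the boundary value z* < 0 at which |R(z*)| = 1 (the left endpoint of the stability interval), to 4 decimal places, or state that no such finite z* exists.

Set f=λy, z=hλ:
  y_{n+1} = y_n + z·[4/5·y_n + 1/5·y_{n+1}] ⇒ (1 − 1/5z)y_{n+1} = (1 + 4/5z)y_n
  R(z) = (1 + 4/5z)/(1 − 1/5z).

Find x<0 with |R(x)|<1.
x=-1.02: |R|=0.1528
R=−1: 1+4/5x = −1+1/5x ⇒ -3/5x=2 ⇒ x=2/(-3/5)=-3.3333
Confirm numerically:
  x=-3.093: |R|=0.91091 <1
  x=-2.685: |R|=0.74691 <1
  x=-1.405: |R|=0.09680 <1
  x=-3.932: |R|=1.20107 >1
  x=-3.617: |R|=1.09876 >1
  x=-3.440: |R|=1.03791 >1
Interval (-3.3333, 0).

left endpoint -3.3333.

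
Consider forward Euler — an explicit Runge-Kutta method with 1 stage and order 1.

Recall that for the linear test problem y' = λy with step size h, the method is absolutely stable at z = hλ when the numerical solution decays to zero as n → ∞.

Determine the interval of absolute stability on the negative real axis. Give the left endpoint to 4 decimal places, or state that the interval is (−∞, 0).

On y'=λy, z=hλ:
  order 1, 1-stage ⇒ R(z)=1+z
  (e.g. R(-1.35)=-0.35000, |R|=0.35000)

Find x<0 with |R(x)|<1.
x=-1.35: |R|=0.3500
|R(-2.11)|=1.1100 |R(-1.84)|=0.8400 |R(-1.74)|=0.7400
Bisect:
  x_lo=-2.7585 |R|=1.7585  x_hi=-0.3562 |R|=0.6438
  mid=-1.55736 |R|=0.55736 →hi
  mid=-2.15794 |R|=1.15794 →lo
  mid=-1.85765 |R|=0.85765 →hi
  mid=-2.00780 |R|=1.00780 →lo
  mid=-1.93272 |R|=0.93272 →hi
  mid=-1.97026 |R|=0.97026 →hi
  mid=-1.98903 |R|=0.98903 →hi
  mid=-1.99841 |R|=0.99841 →hi
  mid=-2.00310 |R|=1.00310 →lo
  ...
  [-2.00003,-1.99988] ⇒ x*=-2.0000
So |R|<1 on (-2.0000, 0).

z∈(-2.0000,0).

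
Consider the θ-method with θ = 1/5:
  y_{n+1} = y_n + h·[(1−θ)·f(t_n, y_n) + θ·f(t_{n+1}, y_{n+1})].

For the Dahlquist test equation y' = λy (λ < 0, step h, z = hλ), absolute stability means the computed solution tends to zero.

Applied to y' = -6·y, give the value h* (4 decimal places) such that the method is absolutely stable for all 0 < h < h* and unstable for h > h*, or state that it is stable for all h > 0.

On y'=λy, z=hλ:
  y_{n+1} = y_n + z·[4/5·y_n + 1/5·y_{n+1}] ⇒ (1 − 1/5z)y_{n+1} = (1 + 4/5z)y_n
  so R(z) = (1 + 4/5z)/(1 − 1/5z).

Boundary: |R(x)|=1, x<0.
x=-0.39: |R|=0.6382
R=−1: 1+4/5x = −1+1/5x ⇒ -3/5x=2 ⇒ x=2/(-3/5)=-3.3333
Confirm numerically:
  x=-3.221: |R|=0.95901 <1
  x=-2.091: |R|=0.47440 <1
  x=-1.622: |R|=0.22471 <1
  x=-3.817: |R|=1.16457 >1
  x=-3.724: |R|=1.13434 >1
  x=-3.647: |R|=1.10882 >1
So |R|<1 on (-3.3333, 0).

(-3.3333,0); λ=-6 ⇒ h* = (10/3)/6 = 0.5556.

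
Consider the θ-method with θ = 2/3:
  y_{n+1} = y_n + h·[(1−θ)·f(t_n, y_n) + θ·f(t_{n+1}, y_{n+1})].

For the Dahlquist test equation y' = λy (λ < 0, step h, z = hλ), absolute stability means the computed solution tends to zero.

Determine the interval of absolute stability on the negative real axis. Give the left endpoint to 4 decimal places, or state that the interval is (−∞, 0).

(−∞, 0) — no finite endpoint.

With y'=λy (z=hλ):
  y_{n+1} = y_n + z·[1/3·y_n + 2/3·y_{n+1}] ⇒ (1 − 2/3z)y_{n+1} = (1 + 1/3z)y_n
  R(z) = (1 + 1/3z)/(1 − 2/3z).

Boundary: |R(x)|=1, x<0.
x=-0.45: |R|=0.6538
x=-2: |R|=0.1429
x=-10: |R|=0.3043
x=-100: |R|=0.4778
θ=2/3≥1/2 ⇒ |1+1/3x|<|1−2/3x| ∀x<0 ⇒ unbounded interval.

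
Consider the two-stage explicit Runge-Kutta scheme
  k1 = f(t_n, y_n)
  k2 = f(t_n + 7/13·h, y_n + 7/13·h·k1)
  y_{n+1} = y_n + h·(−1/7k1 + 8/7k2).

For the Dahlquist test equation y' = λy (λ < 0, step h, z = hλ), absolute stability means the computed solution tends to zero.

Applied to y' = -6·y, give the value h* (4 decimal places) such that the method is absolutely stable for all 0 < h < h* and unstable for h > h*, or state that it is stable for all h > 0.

(-1.6250,0); λ=-6 ⇒ h* = (13/8)/6 = 0.2708.

With y'=λy (z=hλ):
  k1=λy_n ⇒ h·k1=z·y_n;  k2=λ(1+7/13z)y_n ⇒ h·k2=z(1+7/13z)y_n
  y_{n+1}/y_n = 1 − 1/7z + 8/7z(1+7/13z) = 1 + z + 8/13z²
  R(z) = 1 + z + 8/13z².

Boundary: |R(x)|=1, x<0.
x=-0.46: |R|=0.6702
R=1: x+8/13x²=0 ⇒ x=−13/8=-1.6250; min R=1−1/(4·8/13)=0.5938>−1
Confirm numerically:
  x=-1.239: |R|=0.70569 <1
  x=-1.196: |R|=0.68426 <1
  x=-0.766: |R|=0.59508 <1
  x=-2.197: |R|=1.77334 >1
  x=-1.766: |R|=1.15323 >1
  x=-1.757: |R|=1.14272 >1
Interval (-1.6250, 0).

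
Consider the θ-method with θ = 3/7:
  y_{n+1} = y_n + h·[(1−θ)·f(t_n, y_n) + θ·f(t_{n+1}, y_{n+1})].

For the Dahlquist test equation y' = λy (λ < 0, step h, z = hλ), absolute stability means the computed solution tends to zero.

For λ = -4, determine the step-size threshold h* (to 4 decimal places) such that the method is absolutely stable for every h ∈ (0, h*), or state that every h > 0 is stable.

(-14.0000,0); λ=-4 ⇒ h* = (14)/4 = 3.5000.

Test eqn y'=λy, z=hλ:
  y_{n+1} = y_n + z·[4/7·y_n + 3/7·y_{n+1}] ⇒ (1 − 3/7z)y_{n+1} = (1 + 4/7z)y_n
  R(z) = (1 + 4/7z)/(1 − 3/7z).

Need |R(x)|<1, x<0.
x=-1.8: |R|=0.0161
R=−1: 1+4/7x = −1+3/7x ⇒ -1/7x=2 ⇒ x=2/(-1/7)=-14.0000
Confirm numerically:
  x=-11.807: |R|=0.94830 <1
  x=-8.680: |R|=0.83898 <1
  x=-8.623: |R|=0.83641 <1
  x=-14.463: |R|=1.00919 >1
  x=-14.407: |R|=1.00810 >1
  x=-14.099: |R|=1.00201 >1
So |R|<1 on (-14.0000, 0).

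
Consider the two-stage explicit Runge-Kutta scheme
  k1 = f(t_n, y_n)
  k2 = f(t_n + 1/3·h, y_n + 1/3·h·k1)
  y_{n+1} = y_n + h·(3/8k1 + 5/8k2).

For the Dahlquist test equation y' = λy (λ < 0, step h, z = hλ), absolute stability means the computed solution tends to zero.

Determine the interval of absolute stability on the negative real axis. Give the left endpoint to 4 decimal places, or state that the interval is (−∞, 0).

z∈(-4.8000,0).

On y'=λy, z=hλ:
  k1=λy_n ⇒ h·k1=z·y_n;  k2=λ(1+1/3z)y_n ⇒ h·k2=z(1+1/3z)y_n
  y_{n+1}/y_n = 1 + 3/8z + 5/8z(1+1/3z) = 1 + z + 5/24z²
  ⇒ R(z) = 1 + z + 5/24z².

Solve |R(x)|<1 on ℝ⁻.
x=-0.9: |R|=0.2687
R=1: x+5/24x²=0 ⇒ x=−24/5=-4.8000; min R=1−1/(4·5/24)=-0.2000>−1
Confirm numerically:
  x=-4.374: |R|=0.61181 <1
  x=-4.271: |R|=0.52930 <1
  x=-2.036: |R|=0.17240 <1
  x=-5.219: |R|=1.45558 >1
  x=-5.186: |R|=1.41704 >1
  x=-4.833: |R|=1.03323 >1
Interval (-4.8000, 0).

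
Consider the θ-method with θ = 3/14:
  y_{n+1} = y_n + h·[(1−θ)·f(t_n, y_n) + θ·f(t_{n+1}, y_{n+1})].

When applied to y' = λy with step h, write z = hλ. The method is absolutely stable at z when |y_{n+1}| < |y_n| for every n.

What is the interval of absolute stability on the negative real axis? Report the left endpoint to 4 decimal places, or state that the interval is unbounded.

With y'=λy (z=hλ):
  y_{n+1} = y_n + z·[11/14·y_n + 3/14·y_{n+1}] ⇒ (1 − 3/14z)y_{n+1} = (1 + 11/14z)y_n
  Hence R(z) = (1 + 11/14z)/(1 − 3/14z).

Solve |R(x)|<1 on ℝ⁻.
x=-1.79: |R|=0.2938
R=−1: 1+11/14x = −1+3/14x ⇒ -4/7x=2 ⇒ x=2/(-4/7)=-3.5000
Confirm numerically:
  x=-3.286: |R|=0.92824 <1
  x=-2.594: |R|=0.66725 <1
  x=-1.513: |R|=0.14256 <1
  x=-1.476: |R|=0.12134 <1
  x=-4.062: |R|=1.17169 >1
  x=-3.661: |R|=1.05156 >1
Stable set (-3.5000, 0).

(-3.5000, 0).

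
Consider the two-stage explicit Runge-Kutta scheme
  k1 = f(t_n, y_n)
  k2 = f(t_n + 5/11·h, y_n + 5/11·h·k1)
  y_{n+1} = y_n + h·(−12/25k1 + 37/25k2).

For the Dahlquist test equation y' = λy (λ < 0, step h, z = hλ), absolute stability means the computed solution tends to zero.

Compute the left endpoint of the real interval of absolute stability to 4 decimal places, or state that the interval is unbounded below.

z* = -1.4865.

Test eqn y'=λy, z=hλ:
  k1=λy_n ⇒ h·k1=z·y_n;  k2=λ(1+5/11z)y_n ⇒ h·k2=z(1+5/11z)y_n
  y_{n+1}/y_n = 1 − 12/25z + 37/25z(1+5/11z) = 1 + z + 37/55z²
  Hence R(z) = 1 + z + 37/55z².

Need |R(x)|<1, x<0.
x=-0.82: |R|=0.6323
R=1: x+37/55x²=0 ⇒ x=−55/37=-1.4865; min R=1−1/(4·37/55)=0.6284>−1
Confirm numerically:
  x=-1.158: |R|=0.74410 <1
  x=-0.936: |R|=0.65337 <1
  x=-0.913: |R|=0.64776 <1
  x=-0.757: |R|=0.62851 <1
  x=-1.755: |R|=1.31702 >1
  x=-1.713: |R|=1.26103 >1
  x=-1.624: |R|=1.15023 >1
Interval (-1.4865, 0).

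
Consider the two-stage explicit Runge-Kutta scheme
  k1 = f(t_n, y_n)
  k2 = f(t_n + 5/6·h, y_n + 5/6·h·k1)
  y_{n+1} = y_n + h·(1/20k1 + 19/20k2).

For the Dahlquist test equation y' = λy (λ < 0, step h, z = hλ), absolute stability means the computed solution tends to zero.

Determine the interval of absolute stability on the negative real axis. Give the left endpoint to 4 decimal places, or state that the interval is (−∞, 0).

(-1.2632, 0).

Test eqn y'=λy, z=hλ:
  k1=λy_n ⇒ h·k1=z·y_n;  k2=λ(1+5/6z)y_n ⇒ h·k2=z(1+5/6z)y_n
  y_{n+1}/y_n = 1 + 1/20z + 19/20z(1+5/6z) = 1 + z + 19/24z²
  so R(z) = 1 + z + 19/24z².

Solve |R(x)|<1 on ℝ⁻.
x=-0.85: |R|=0.7220
R=1: x+19/24x²=0 ⇒ x=−24/19=-1.2632; min R=1−1/(4·19/24)=0.6842>−1
Confirm numerically:
  x=-1.027: |R|=0.80799 <1
  x=-0.934: |R|=0.75662 <1
  x=-0.528: |R|=0.69270 <1
  x=-0.508: |R|=0.69630 <1
  x=-1.759: |R|=1.69048 >1
  x=-1.299: |R|=1.03686 >1
Stable set (-1.2632, 0).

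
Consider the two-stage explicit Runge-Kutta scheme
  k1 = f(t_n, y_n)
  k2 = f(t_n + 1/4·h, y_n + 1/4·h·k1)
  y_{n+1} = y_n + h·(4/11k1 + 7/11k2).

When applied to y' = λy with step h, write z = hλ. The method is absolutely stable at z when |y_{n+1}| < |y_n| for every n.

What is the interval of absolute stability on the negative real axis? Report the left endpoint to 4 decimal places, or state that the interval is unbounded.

(-6.2857, 0).

Test eqn y'=λy, z=hλ:
  k1=λy_n ⇒ h·k1=z·y_n;  k2=λ(1+1/4z)y_n ⇒ h·k2=z(1+1/4z)y_n
  y_{n+1}/y_n = 1 + 4/11z + 7/11z(1+1/4z) = 1 + z + 7/44z²
  ⇒ R(z) = 1 + z + 7/44z².

Need |R(x)|<1, x<0.
x=-1.62: |R|=0.2025
R=1: x+7/44x²=0 ⇒ x=−44/7=-6.2857; min R=1−1/(4·7/44)=-0.5714>−1
Confirm numerically:
  x=-5.217: |R|=0.11299 <1
  x=-4.372: |R|=0.33108 <1
  x=-3.365: |R|=0.56358 <1
  x=-6.756: |R|=1.50547 >1
  x=-6.717: |R|=1.46088 >1
So |R|<1 on (-6.2857, 0).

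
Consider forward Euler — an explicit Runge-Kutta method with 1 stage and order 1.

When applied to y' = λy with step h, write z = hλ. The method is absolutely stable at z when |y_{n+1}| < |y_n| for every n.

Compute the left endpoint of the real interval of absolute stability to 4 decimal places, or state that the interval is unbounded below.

z* = -2.0000.

With y'=λy (z=hλ):
  order 1, 1-stage ⇒ R(z)=1+z
  (e.g. R(-1.05)=-0.05000, |R|=0.05000)

Boundary: |R(x)|=1, x<0.
x=-1.05: |R|=0.0500
|R(-2.01)|=1.0100 |R(-1.64)|=0.6400 |R(-1.13)|=0.1300
Bisect:
  x_lo=-2.8753 |R|=1.8753  x_hi=-0.2665 |R|=0.7335
  mid=-1.57092 |R|=0.57092 →hi
  mid=-2.22312 |R|=1.22312 →lo
  mid=-1.89702 |R|=0.89702 →hi
  mid=-2.06007 |R|=1.06007 →lo
  mid=-1.97854 |R|=0.97854 →hi
  mid=-2.01931 |R|=1.01931 →lo
  mid=-1.99892 |R|=0.99892 →hi
  mid=-2.00911 |R|=1.00911 →lo
  mid=-2.00402 |R|=1.00402 →lo
  ...
  [-2.00004,-1.99988] ⇒ x*=-2.0000
Interval (-2.0000, 0).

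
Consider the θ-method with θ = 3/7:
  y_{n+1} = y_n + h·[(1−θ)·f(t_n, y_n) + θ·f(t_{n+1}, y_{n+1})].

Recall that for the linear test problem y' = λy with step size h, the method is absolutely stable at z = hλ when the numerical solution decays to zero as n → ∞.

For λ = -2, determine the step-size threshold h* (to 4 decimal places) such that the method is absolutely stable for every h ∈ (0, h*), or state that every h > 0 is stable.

Test eqn y'=λy, z=hλ:
  y_{n+1} = y_n + z·[4/7·y_n + 3/7·y_{n+1}] ⇒ (1 − 3/7z)y_{n+1} = (1 + 4/7z)y_n
  so R(z) = (1 + 4/7z)/(1 − 3/7z).

Find x<0 with |R(x)|<1.
x=-0.6: |R|=0.5227
R=−1: 1+4/7x = −1+3/7x ⇒ -1/7x=2 ⇒ x=2/(-1/7)=-14.0000
Confirm numerically:
  x=-9.924: |R|=0.88915 <1
  x=-8.288: |R|=0.82074 <1
  x=-7.418: |R|=0.77501 <1
  x=-14.569: |R|=1.01122 >1
  x=-14.293: |R|=1.00587 >1
  x=-14.122: |R|=1.00247 >1
Stable set (-14.0000, 0).

(-14.0000,0); λ=-2 ⇒ h* = (14)/2 = 7.0000.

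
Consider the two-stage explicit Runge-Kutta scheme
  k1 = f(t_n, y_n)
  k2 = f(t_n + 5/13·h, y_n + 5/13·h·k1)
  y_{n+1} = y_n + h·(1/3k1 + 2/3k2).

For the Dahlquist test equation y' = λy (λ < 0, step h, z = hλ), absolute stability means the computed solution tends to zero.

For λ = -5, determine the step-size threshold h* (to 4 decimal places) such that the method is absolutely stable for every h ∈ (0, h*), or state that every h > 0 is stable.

Set f=λy, z=hλ:
  k1=λy_n ⇒ h·k1=z·y_n;  k2=λ(1+5/13z)y_n ⇒ h·k2=z(1+5/13z)y_n
  y_{n+1}/y_n = 1 + 1/3z + 2/3z(1+5/13z) = 1 + z + 10/39z²
  ⇒ R(z) = 1 + z + 10/39z².

Need |R(x)|<1, x<0.
x=-1.55: |R|=0.0660
R=1: x+10/39x²=0 ⇒ x=−39/10=-3.9000; min R=1−1/(4·10/39)=0.0250>−1
Confirm numerically:
  x=-3.802: |R|=0.90446 <1
  x=-2.979: |R|=0.29650 <1
  x=-2.580: |R|=0.12677 <1
  x=-1.775: |R|=0.03285 <1
  x=-4.397: |R|=1.56034 >1
  x=-4.005: |R|=1.10783 >1
Interval (-3.9000, 0).

(-3.9000,0); λ=-5 ⇒ h* = (39/10)/5 = 0.7800.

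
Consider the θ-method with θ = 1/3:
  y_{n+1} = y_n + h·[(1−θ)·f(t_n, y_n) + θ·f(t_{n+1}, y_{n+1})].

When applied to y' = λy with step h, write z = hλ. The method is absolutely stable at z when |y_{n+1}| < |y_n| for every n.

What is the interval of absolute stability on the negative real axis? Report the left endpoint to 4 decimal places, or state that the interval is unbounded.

(-6.0000, 0).

On y'=λy, z=hλ:
  y_{n+1} = y_n + z·[2/3·y_n + 1/3·y_{n+1}] ⇒ (1 − 1/3z)y_{n+1} = (1 + 2/3z)y_n
  R(z) = (1 + 2/3z)/(1 − 1/3z).

Find x<0 with |R(x)|<1.
x=-1.23: |R|=0.1277
R=−1: 1+2/3x = −1+1/3x ⇒ -1/3x=2 ⇒ x=2/(-1/3)=-6.0000
Confirm numerically:
  x=-5.212: |R|=0.90404 <1
  x=-4.954: |R|=0.86849 <1
  x=-4.787: |R|=0.84423 <1
  x=-6.567: |R|=1.05927 >1
  x=-6.290: |R|=1.03122 >1
  x=-6.239: |R|=1.02587 >1
So |R|<1 on (-6.0000, 0).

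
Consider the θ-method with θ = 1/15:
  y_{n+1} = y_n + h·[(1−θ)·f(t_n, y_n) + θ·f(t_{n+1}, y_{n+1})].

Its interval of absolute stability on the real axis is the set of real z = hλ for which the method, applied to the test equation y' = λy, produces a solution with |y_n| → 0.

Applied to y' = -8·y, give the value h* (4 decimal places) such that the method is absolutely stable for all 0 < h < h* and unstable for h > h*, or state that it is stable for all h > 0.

(-2.3077,0); λ=-8 ⇒ h* = (30/13)/8 = 0.2885.

With y'=λy (z=hλ):
  y_{n+1} = y_n + z·[14/15·y_n + 1/15·y_{n+1}] ⇒ (1 − 1/15z)y_{n+1} = (1 + 14/15z)y_n
  Hence R(z) = (1 + 14/15z)/(1 − 1/15z).

Boundary: |R(x)|=1, x<0.
x=-0.92: |R|=0.1332
R=−1: 1+14/15x = −1+1/15x ⇒ -13/15x=2 ⇒ x=2/(-13/15)=-2.3077
Confirm numerically:
  x=-1.883: |R|=0.67298 <1
  x=-1.831: |R|=0.63181 <1
  x=-1.644: |R|=0.48161 <1
  x=-1.286: |R|=0.18445 <1
  x=-2.626: |R|=1.23477 >1
  x=-2.603: |R|=1.21809 >1
So |R|<1 on (-2.3077, 0).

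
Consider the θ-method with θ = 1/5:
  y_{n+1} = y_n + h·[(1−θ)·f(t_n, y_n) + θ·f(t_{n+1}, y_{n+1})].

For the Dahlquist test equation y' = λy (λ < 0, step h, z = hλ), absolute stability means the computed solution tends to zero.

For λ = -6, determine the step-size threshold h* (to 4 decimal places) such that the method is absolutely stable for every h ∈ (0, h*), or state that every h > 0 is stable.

(-3.3333,0); λ=-6 ⇒ h* = (10/3)/6 = 0.5556.

On y'=λy, z=hλ:
  y_{n+1} = y_n + z·[4/5·y_n + 1/5·y_{n+1}] ⇒ (1 − 1/5z)y_{n+1} = (1 + 4/5z)y_n
  ⇒ R(z) = (1 + 4/5z)/(1 − 1/5z).

Boundary: |R(x)|=1, x<0.
x=-1.43: |R|=0.1120
R=−1: 1+4/5x = −1+1/5x ⇒ -3/5x=2 ⇒ x=2/(-3/5)=-3.3333
Confirm numerically:
  x=-2.949: |R|=0.85495 <1
  x=-2.021: |R|=0.43925 <1
  x=-1.669: |R|=0.25131 <1
  x=-1.455: |R|=0.12703 <1
  x=-3.852: |R|=1.17578 >1
  x=-3.467: |R|=1.04736 >1
So |R|<1 on (-3.3333, 0).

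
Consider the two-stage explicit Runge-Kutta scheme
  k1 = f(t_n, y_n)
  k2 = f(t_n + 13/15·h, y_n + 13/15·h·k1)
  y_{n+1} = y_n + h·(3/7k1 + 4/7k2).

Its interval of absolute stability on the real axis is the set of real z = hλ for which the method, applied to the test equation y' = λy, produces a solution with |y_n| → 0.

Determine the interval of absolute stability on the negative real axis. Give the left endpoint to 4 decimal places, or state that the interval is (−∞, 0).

Set f=λy, z=hλ:
  k1=λy_n ⇒ h·k1=z·y_n;  k2=λ(1+13/15z)y_n ⇒ h·k2=z(1+13/15z)y_n
  y_{n+1}/y_n = 1 + 3/7z + 4/7z(1+13/15z) = 1 + z + 52/105z²
  R(z) = 1 + z + 52/105z².

Need |R(x)|<1, x<0.
x=-1.27: |R|=0.5288
R=1: x+52/105x²=0 ⇒ x=−105/52=-2.0192; min R=1−1/(4·52/105)=0.4952>−1
Confirm numerically:
  x=-1.652: |R|=0.69956 <1
  x=-0.987: |R|=0.49545 <1
  x=-0.889: |R|=0.50240 <1
  x=-2.590: |R|=1.73211 >1
  x=-2.456: |R|=1.53124 >1
Stable set (-2.0192, 0).

z∈(-2.0192,0).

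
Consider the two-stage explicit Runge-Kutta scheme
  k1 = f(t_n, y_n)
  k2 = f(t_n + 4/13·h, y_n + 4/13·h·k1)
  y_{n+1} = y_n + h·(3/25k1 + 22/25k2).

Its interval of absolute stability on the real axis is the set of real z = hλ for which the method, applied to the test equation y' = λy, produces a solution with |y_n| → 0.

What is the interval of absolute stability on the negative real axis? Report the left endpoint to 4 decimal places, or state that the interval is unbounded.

z∈(-3.6932,0).

With y'=λy (z=hλ):
  k1=λy_n ⇒ h·k1=z·y_n;  k2=λ(1+4/13z)y_n ⇒ h·k2=z(1+4/13z)y_n
  y_{n+1}/y_n = 1 + 3/25z + 22/25z(1+4/13z) = 1 + z + 88/325z²
  Hence R(z) = 1 + z + 88/325z².

Boundary: |R(x)|=1, x<0.
x=-1.59: |R|=0.0945
R=1: x+88/325x²=0 ⇒ x=−325/88=-3.6932; min R=1−1/(4·88/325)=0.0767>−1
Confirm numerically:
  x=-2.057: |R|=0.08869 <1
  x=-1.973: |R|=0.08103 <1
  x=-1.857: |R|=0.07673 <1
  x=-4.069: |R|=1.41406 >1
  x=-3.928: |R|=1.24975 >1
  x=-3.741: |R|=1.04844 >1
So |R|<1 on (-3.6932, 0).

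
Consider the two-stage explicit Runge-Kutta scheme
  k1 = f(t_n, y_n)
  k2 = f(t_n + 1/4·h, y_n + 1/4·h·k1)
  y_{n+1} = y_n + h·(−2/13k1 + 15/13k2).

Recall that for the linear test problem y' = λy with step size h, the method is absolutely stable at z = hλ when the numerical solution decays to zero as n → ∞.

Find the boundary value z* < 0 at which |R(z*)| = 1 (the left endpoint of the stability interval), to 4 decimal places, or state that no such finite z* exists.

z* = -3.4667.

Set f=λy, z=hλ:
  k1=λy_n ⇒ h·k1=z·y_n;  k2=λ(1+1/4z)y_n ⇒ h·k2=z(1+1/4z)y_n
  y_{n+1}/y_n = 1 − 2/13z + 15/13z(1+1/4z) = 1 + z + 15/52z²
  Hence R(z) = 1 + z + 15/52z².

Find x<0 with |R(x)|<1.
x=-0.65: |R|=0.4719
R=1: x+15/52x²=0 ⇒ x=−52/15=-3.4667; min R=1−1/(4·15/52)=0.1333>−1
Confirm numerically:
  x=-3.257: |R|=0.80301 <1
  x=-3.043: |R|=0.62811 <1
  x=-1.429: |R|=0.16005 <1
  x=-3.902: |R|=1.49000 >1
  x=-3.727: |R|=1.27988 >1
  x=-3.501: |R|=1.03467 >1
So |R|<1 on (-3.4667, 0).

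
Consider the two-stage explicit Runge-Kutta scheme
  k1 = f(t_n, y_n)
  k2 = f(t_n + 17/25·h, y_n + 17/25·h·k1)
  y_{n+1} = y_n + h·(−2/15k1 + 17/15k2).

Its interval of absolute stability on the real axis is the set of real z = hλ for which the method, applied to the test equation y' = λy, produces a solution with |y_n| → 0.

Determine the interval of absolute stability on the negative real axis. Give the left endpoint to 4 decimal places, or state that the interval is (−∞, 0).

z∈(-1.2976,0).

Set f=λy, z=hλ:
  k1=λy_n ⇒ h·k1=z·y_n;  k2=λ(1+17/25z)y_n ⇒ h·k2=z(1+17/25z)y_n
  y_{n+1}/y_n = 1 − 2/15z + 17/15z(1+17/25z) = 1 + z + 289/375z²
  so R(z) = 1 + z + 289/375z².

Boundary: |R(x)|=1, x<0.
x=-0.34: |R|=0.7491
R=1: x+289/375x²=0 ⇒ x=−375/289=-1.2976; min R=1−1/(4·289/375)=0.6756>−1
Confirm numerically:
  x=-1.211: |R|=0.91920 <1
  x=-0.707: |R|=0.67822 <1
  x=-0.661: |R|=0.67572 <1
  x=-0.569: |R|=0.68051 <1
  x=-1.867: |R|=1.81930 >1
  x=-1.708: |R|=1.54024 >1
  x=-1.553: |R|=1.30570 >1
Interval (-1.2976, 0).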